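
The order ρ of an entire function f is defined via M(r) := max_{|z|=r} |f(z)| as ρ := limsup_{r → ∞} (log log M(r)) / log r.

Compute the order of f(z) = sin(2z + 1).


sin(w) is a linear combination of e^{iw} and e^{−iw} (or e^w, e^{−w} in the hyperbolic case), so |sin(w)| ≤ e^{|w|}. With w = 2z + 1, |w| ≤ 2|z| + 1 = 2r + 1 on |z| = r, giving M(r) ≤ e^{2r + 1}, so ρ ≤ 1. On a suitable ray (z = it for sin/cos; z = t for sinh/cosh, t real → ∞), |sin(2z + 1)| grows like e^{2|t|}/2, so ρ ≥ 1. Hence ρ = 1.
Therefore ρ = 1.

Order ρ = 1.


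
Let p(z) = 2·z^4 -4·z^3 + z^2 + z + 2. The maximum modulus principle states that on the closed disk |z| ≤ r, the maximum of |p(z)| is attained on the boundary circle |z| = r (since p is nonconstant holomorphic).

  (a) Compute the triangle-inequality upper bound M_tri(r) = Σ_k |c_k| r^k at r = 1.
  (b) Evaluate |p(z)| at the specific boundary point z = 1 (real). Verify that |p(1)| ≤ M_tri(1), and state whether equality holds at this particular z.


Coefficients: c_0 = 2, c_1 = 1, c_2 = 1, c_3 = -4, c_4 = 2. Radius r = 1.
Part (a). Triangle bound: M_tri(r) = Σ_k |c_k| r^k
  = |2|·1^0 + |1|·1^1 + |1|·1^2 + |-4|·1^3 + |2|·1^4
  = 2 + 1 + 1 + 4 + 2 = 10.
This bounds M(r) := max_{|z|=r} |p(z)| from above; equality holds iff all terms c_k z^k can be made to align in phase at a single z on |z|=r.
Part (b). At z = 1 (real, on the circle |z| = r):
  p(1) = (2)·1^0 + (1)·1^1 + (1)·1^2 + (-4)·1^3 + (2)·1^4 = 2.
  |p(1)| = 2.
Check: |p(1)| = 2 ≤ 10 = M_tri(1). ✓ Equality does not hold at z = 1 (the coefficients have mixed signs, so the terms do not all align in phase there).

M_tri(1) = 10; |p(1)| = 2; equality at z=1: no.


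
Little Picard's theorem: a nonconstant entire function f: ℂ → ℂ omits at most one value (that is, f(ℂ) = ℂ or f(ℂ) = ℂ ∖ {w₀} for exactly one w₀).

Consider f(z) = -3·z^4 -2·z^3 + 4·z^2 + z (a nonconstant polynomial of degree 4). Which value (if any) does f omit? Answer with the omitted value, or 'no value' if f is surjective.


Little Picard bounds the complement of f(ℂ) to at most one point.
For every w ∈ ℂ, the equation p(z) − w = 0 is a nonconstant polynomial in z and hence has at least one root by the fundamental theorem of algebra. So p is surjective onto ℂ, omitting no value.

Omitted value: no value.


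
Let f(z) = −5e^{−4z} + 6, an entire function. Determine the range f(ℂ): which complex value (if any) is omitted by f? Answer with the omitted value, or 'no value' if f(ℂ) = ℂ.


Little Picard bounds the complement of f(ℂ) to at most one point.
e^{−4z} is never zero on ℂ, so -5·e^{−4z} takes every value in ℂ ∖ {0}. Adding 6 shifts the range to ℂ ∖ {6}. Thus f omits exactly the value 6.

Omitted value: 6.


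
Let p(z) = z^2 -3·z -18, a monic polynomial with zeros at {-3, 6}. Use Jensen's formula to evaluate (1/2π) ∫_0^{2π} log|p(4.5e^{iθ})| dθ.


Zeros: -3, 6; r = 4.5.
Inside |z| < r: -3. Outside (|z| ≥ r): 6.
p(0) = -18, so log|p(0)| = log(18) = 2.8904.
Apply Jensen: I(r) = log|p(0)| + Σ_k log(r/|z_k|), summed over zeros inside |z| < r.
  log(r/|z_k|) for z_k = -3: log(4.5/3) = 0.4055
  Outside zeros (6) contribute nothing to the Jensen sum.
Sum over inside zeros: 0.4055.
I(r) = log|p(0)| + (inside sum) = 2.8904 + 0.4055 = 3.2958.
Note: since some zeros are outside |z| ≤ r, the simplified n·log(r) form does NOT apply — only the inside zeros contribute.

I(r) ≈ 3.2958.


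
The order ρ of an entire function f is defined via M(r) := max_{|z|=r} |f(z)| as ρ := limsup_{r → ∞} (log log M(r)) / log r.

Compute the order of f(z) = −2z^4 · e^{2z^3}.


M(r) = max_{|z|=r} |-2|·|z|^4·|e^{2z^3}| = 2·r^4 · e^{2r^3} (the factors attain their maxima compatibly on |z|=r). Then log M(r) = log 2 + 4·log r + 2r^3, dominated by the last term, so log log M(r) ~ 3·log r. The polynomial factor -2z^4 contributes only a log r term and does not affect the order. ρ = 3.
Therefore ρ = 3.

Order ρ = 3.


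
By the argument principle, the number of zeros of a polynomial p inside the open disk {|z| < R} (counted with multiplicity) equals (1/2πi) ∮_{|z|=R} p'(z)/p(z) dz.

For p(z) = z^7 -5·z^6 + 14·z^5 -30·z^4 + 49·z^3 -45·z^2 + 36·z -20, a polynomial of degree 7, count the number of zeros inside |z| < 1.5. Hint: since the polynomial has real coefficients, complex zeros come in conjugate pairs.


The zeros of p are: (2 + 1i), (2 - 1i), (0 + 1i), (0 - 1i), (0 + 2i), (0 - 2i), 1.
Their magnitudes are: 2.236, 2.236, 1, 1, 2, 2, 1.
Zeros with |z| < R = 1.5: (0 + 1i), (0 - 1i), 1.
Count = 3.
By the argument principle, (1/2πi) ∮_{|z|=R} p'(z)/p(z) dz equals exactly this count.

Number of zeros inside |z| < 1.5: 3.


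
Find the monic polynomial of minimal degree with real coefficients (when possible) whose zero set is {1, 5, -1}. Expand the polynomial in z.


The polynomial is p(z) = ∏_{α ∈ S} (z − α), where S = {1, 5, -1}.
Expanding the product yields: p(z) = z^3 -5·z^2 -z + 5.
The resulting polynomial has degree 3 and real coefficients as required.

p(z) = z^3 -5·z^2 -z + 5.


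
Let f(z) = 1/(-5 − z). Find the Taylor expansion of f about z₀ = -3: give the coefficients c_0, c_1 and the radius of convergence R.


Let w = z − z₀, so z = z₀ + w.
Then -5 − z = -5 − (z₀ + w) = (-5 − z₀) − w = -2 − w.
f(z) = 1/(-2 − w) = (1/(-2)) · 1/(1 − w/(-2)) = Σ_{n≥0} w^n / (-2)^(n+1).
So c_n = 1/(-2)^(n+1):
  c_0 = 1/(-2)^1 = -1/2.
  c_1 = 1/(-2)^2 = 1/4.
The series is valid for |w/d| < 1, i.e. |z − z₀| < |d|.
Radius of convergence: R = |-5 − z₀| = |-2| = 2 (distance from z₀ to the singularity z = -5).

c_0 = -1/2, c_1 = 1/4; R = 2.


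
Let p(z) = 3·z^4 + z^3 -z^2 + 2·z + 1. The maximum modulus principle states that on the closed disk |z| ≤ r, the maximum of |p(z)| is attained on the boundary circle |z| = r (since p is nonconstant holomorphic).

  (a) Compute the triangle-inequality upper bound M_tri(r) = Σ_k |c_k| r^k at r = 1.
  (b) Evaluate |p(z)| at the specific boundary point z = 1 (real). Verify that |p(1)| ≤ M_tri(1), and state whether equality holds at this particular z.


Coefficients: c_0 = 1, c_1 = 2, c_2 = -1, c_3 = 1, c_4 = 3. Radius r = 1.
Part (a). Triangle bound: M_tri(r) = Σ_k |c_k| r^k
  = |1|·1^0 + |2|·1^1 + |-1|·1^2 + |1|·1^3 + |3|·1^4
  = 1 + 2 + 1 + 1 + 3 = 8.
This bounds M(r) := max_{|z|=r} |p(z)| from above; equality holds iff all terms c_k z^k can be made to align in phase at a single z on |z|=r.
Part (b). At z = 1 (real, on the circle |z| = r):
  p(1) = (1)·1^0 + (2)·1^1 + (-1)·1^2 + (1)·1^3 + (3)·1^4 = 6.
  |p(1)| = 6.
Check: |p(1)| = 6 ≤ 8 = M_tri(1). ✓ Equality does not hold at z = 1 (the coefficients have mixed signs, so the terms do not all align in phase there).

M_tri(1) = 8; |p(1)| = 6; equality at z=1: no.


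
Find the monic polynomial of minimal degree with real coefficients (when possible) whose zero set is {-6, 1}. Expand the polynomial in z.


The polynomial is p(z) = ∏_{α ∈ S} (z − α), where S = {-6, 1}.
Expanding the product yields: p(z) = z^2 + 5·z -6.
The resulting polynomial has degree 2 and real coefficients as required.

p(z) = z^2 + 5·z -6.


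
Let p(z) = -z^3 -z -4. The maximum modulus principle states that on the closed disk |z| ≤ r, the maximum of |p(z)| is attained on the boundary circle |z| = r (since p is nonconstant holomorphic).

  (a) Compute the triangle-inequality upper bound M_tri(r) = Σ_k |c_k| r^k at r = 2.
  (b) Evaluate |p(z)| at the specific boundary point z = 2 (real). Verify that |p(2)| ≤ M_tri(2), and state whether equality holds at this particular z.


Coefficients: c_0 = -4, c_1 = -1, c_2 = 0, c_3 = -1. Radius r = 2.
Part (a). Triangle bound: M_tri(r) = Σ_k |c_k| r^k
  = |-4|·2^0 + |-1|·2^1 + |0|·2^2 + |-1|·2^3
  = 4 + 2 + 0 + 8 = 14.
This bounds M(r) := max_{|z|=r} |p(z)| from above; equality holds iff all terms c_k z^k can be made to align in phase at a single z on |z|=r.
Part (b). At z = 2 (real, on the circle |z| = r):
  p(2) = (-4)·2^0 + (-1)·2^1 + (0)·2^2 + (-1)·2^3 = -14.
  |p(2)| = 14.
Since all nonzero coefficients share the same sign, |p(2)| = 14 = M_tri(2); the triangle bound is attained at z = 2, so in fact M(r) = 14.

M_tri(2) = 14; |p(2)| = 14; equality at z=2: yes.


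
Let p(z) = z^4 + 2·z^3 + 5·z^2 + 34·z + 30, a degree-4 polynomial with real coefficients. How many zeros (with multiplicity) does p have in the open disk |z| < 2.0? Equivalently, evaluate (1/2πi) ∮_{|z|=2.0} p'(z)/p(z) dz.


The zeros of p are: (1 + 3i), (1 - 3i), -3, -1.
Their magnitudes are: 3.162, 3.162, 3, 1.
Zeros with |z| < R = 2.0: -1.
Count = 1.
By the argument principle, (1/2πi) ∮_{|z|=R} p'(z)/p(z) dz equals exactly this count.

Number of zeros inside |z| < 2.0: 1.


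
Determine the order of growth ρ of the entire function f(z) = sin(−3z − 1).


sin(w) is a linear combination of e^{iw} and e^{−iw} (or e^w, e^{−w} in the hyperbolic case), so |sin(w)| ≤ e^{|w|}. With w = −3z − 1, |w| ≤ 3|z| + 1 = 3r + 1 on |z| = r, giving M(r) ≤ e^{3r + 1}, so ρ ≤ 1. On a suitable ray (z = it for sin/cos; z = t for sinh/cosh, t real → ∞), |sin(−3z − 1)| grows like e^{3|t|}/2, so ρ ≥ 1. Hence ρ = 1.
Therefore ρ = 1.

Order ρ = 1.


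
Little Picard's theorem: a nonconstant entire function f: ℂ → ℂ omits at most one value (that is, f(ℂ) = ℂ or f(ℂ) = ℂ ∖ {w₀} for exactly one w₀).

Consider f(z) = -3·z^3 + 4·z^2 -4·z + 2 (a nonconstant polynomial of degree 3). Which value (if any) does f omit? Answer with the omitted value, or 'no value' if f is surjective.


Little Picard bounds the complement of f(ℂ) to at most one point.
For every w ∈ ℂ, the equation p(z) − w = 0 is a nonconstant polynomial in z and hence has at least one root by the fundamental theorem of algebra. So p is surjective onto ℂ, omitting no value.

Omitted value: no value.


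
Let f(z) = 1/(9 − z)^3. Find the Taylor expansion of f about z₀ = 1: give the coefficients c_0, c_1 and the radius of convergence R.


Let w = z − z₀, so z = z₀ + w.
Then 9 − z = 9 − (z₀ + w) = (9 − z₀) − w = 8 − w.
f(z) = 1/(8 − w)^3 = (1/(8)^3) · (1 − w/(8))^{−3}.
By the binomial series (1−u)^{−3} = Σ_{n≥0} C(n+2, 2) u^n for |u|<1, with u = w/(8):
  c_n = C(n+2, 2) / (8)^(n+3).
  c_0 = 1/(8)^3 = 1/512.
  c_1 = 3/(8)^4 = 3/4096.
The series is valid for |w/d| < 1, i.e. |z − z₀| < |d|.
Radius of convergence: R = |9 − z₀| = |8| = 8 (distance from z₀ to the singularity z = 9).

c_0 = 1/512, c_1 = 3/4096; R = 8.


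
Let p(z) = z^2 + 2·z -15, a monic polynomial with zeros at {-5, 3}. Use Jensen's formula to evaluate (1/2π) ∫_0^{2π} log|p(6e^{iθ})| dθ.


Zeros: -5, 3; r = 6.
Inside |z| < r: -5, 3. Outside (|z| ≥ r): ∅.
p(0) = -15, so log|p(0)| = log(15) = 2.7081.
Apply Jensen: I(r) = log|p(0)| + Σ_k log(r/|z_k|), summed over zeros inside |z| < r.
  log(r/|z_k|) for z_k = -5: log(6/5) = 0.1823
  log(r/|z_k|) for z_k = 3: log(6/3) = 0.6931
Sum over inside zeros: 0.8755.
I(r) = log|p(0)| + (inside sum) = 2.7081 + 0.8755 = 3.5835.
Closed form (all zeros inside, monic): I(r) = n·log(r) = 2·log(6) = 3.5835. ✓

I(r) ≈ 3.5835.


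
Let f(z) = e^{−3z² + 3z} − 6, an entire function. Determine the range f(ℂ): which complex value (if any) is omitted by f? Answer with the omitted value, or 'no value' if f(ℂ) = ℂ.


Little Picard bounds the complement of f(ℂ) to at most one point.
The exponent g(z) = −3z² + 3z is a nonconstant polynomial, hence surjective onto ℂ. So e^{g(z)} takes every value in {e^w : w ∈ ℂ} = ℂ ∖ {0}. Adding -6 shifts the range to ℂ ∖ {-6}. f omits exactly -6.

Omitted value: -6.


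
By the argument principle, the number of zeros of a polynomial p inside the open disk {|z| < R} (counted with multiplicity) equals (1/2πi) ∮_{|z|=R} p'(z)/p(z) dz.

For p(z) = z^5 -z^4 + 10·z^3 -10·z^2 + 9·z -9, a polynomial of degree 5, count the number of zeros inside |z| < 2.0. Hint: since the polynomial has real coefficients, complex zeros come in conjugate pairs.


The zeros of p are: (0 + 1i), (0 - 1i), 1, (0 + 3i), (0 - 3i).
Their magnitudes are: 1, 1, 1, 3, 3.
Zeros with |z| < R = 2.0: (0 + 1i), (0 - 1i), 1.
Count = 3.
By the argument principle, (1/2πi) ∮_{|z|=R} p'(z)/p(z) dz equals exactly this count.

Number of zeros inside |z| < 2.0: 3.


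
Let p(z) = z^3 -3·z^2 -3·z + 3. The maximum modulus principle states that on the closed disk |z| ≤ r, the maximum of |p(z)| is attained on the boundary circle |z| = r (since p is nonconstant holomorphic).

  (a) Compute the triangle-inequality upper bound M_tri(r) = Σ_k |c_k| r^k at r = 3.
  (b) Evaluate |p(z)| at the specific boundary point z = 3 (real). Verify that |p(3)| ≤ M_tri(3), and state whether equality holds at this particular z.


Coefficients: c_0 = 3, c_1 = -3, c_2 = -3, c_3 = 1. Radius r = 3.
Part (a). Triangle bound: M_tri(r) = Σ_k |c_k| r^k
  = |3|·3^0 + |-3|·3^1 + |-3|·3^2 + |1|·3^3
  = 3 + 9 + 27 + 27 = 66.
This bounds M(r) := max_{|z|=r} |p(z)| from above; equality holds iff all terms c_k z^k can be made to align in phase at a single z on |z|=r.
Part (b). At z = 3 (real, on the circle |z| = r):
  p(3) = (3)·3^0 + (-3)·3^1 + (-3)·3^2 + (1)·3^3 = -6.
  |p(3)| = 6.
Check: |p(3)| = 6 ≤ 66 = M_tri(3). ✓ Equality does not hold at z = 3 (the coefficients have mixed signs, so the terms do not all align in phase there).

M_tri(3) = 66; |p(3)| = 6; equality at z=3: no.


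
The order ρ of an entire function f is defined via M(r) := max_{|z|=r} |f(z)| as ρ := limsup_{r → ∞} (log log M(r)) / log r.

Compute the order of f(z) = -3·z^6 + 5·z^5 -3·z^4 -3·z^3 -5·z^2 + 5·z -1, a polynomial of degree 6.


|f(z)| ≤ Σ|c_k|·r^k = O(r^6) as r → ∞. Polynomial growth is O(e^{r^ε}) for every ε > 0 (since r^6/e^{r^ε} → 0), so ρ ≤ ε for all ε > 0, i.e. ρ = 0. Every nonconstant polynomial has order 0.
Therefore ρ = 0.

Order ρ = 0.


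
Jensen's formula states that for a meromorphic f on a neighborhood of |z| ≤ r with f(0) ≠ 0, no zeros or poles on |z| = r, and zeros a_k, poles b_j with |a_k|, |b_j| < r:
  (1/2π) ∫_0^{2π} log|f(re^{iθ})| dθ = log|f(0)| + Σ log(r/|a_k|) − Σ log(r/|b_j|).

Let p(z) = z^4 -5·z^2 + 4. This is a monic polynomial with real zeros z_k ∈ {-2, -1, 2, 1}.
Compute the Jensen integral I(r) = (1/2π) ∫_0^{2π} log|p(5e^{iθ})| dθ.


Zeros: -2, -1, 1, 2; r = 5.
Inside |z| < r: -2, -1, 1, 2. Outside (|z| ≥ r): ∅.
p(0) = 4, so log|p(0)| = log(4) = 1.3863.
Apply Jensen: I(r) = log|p(0)| + Σ_k log(r/|z_k|), summed over zeros inside |z| < r.
  log(r/|z_k|) for z_k = -2: log(5/2) = 0.9163
  log(r/|z_k|) for z_k = -1: log(5/1) = 1.6094
  log(r/|z_k|) for z_k = 2: log(5/2) = 0.9163
  log(r/|z_k|) for z_k = 1: log(5/1) = 1.6094
Sum over inside zeros: 5.0515.
I(r) = log|p(0)| + (inside sum) = 1.3863 + 5.0515 = 6.4378.
Closed form (all zeros inside, monic): I(r) = n·log(r) = 4·log(5) = 6.4378. ✓

I(r) ≈ 6.4378.


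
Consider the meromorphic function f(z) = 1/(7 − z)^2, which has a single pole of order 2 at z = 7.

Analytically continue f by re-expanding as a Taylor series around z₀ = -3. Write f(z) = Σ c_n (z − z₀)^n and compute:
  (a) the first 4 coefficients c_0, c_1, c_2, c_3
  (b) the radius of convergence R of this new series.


Let w = z − z₀, so z = z₀ + w.
Then 7 − z = 7 − (z₀ + w) = (7 − z₀) − w = 10 − w.
f(z) = 1/(10 − w)^2 = (1/(10)^2) · (1 − w/(10))^{−2}.
By the binomial series (1−u)^{−2} = Σ_{n≥0} C(n+1, 1) u^n for |u|<1, with u = w/(10):
  c_n = C(n+1, 1) / (10)^(n+2).
  c_0 = 1/(10)^2 = 1/100.
  c_1 = 2/(10)^3 = 1/500.
  c_2 = 3/(10)^4 = 3/10000.
  c_3 = 4/(10)^5 = 1/25000.
The series is valid for |w/d| < 1, i.e. |z − z₀| < |d|.
Radius of convergence: R = |7 − z₀| = |10| = 10 (distance from z₀ to the singularity z = 7).

c_0 = 1/100, c_1 = 1/500, c_2 = 3/10000, c_3 = 1/25000; R = 10.


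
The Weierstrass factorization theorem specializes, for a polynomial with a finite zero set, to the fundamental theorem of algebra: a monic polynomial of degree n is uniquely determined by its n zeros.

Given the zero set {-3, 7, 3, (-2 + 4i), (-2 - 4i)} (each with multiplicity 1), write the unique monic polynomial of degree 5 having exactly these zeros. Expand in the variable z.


The polynomial is p(z) = ∏_{α ∈ S} (z − α), where S = {-3, 7, 3, (-2 + 4i), (-2 - 4i)}.
Expanding the product yields: p(z) = z^5 -3·z^4 -17·z^3 -113·z^2 + 72·z + 1260.
Note conjugate pairs combine to real quadratics: (z − (-2+4i))(z − (-2−4i)) = z² + 4z + 20.
The resulting polynomial has degree 5 and real coefficients as required.

p(z) = z^5 -3·z^4 -17·z^3 -113·z^2 + 72·z + 1260.


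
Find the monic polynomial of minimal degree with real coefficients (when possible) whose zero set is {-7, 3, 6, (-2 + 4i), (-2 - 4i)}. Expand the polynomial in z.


The polynomial is p(z) = ∏_{α ∈ S} (z − α), where S = {-7, 3, 6, (-2 + 4i), (-2 - 4i)}.
Expanding the product yields: p(z) = z^5 + 2·z^4 -33·z^3 -94·z^2 -396·z + 2520.
Note conjugate pairs combine to real quadratics: (z − (-2+4i))(z − (-2−4i)) = z² + 4z + 20.
The resulting polynomial has degree 5 and real coefficients as required.

p(z) = z^5 + 2·z^4 -33·z^3 -94·z^2 -396·z + 2520.


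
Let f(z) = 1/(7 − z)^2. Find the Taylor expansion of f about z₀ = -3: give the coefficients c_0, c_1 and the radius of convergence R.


Let w = z − z₀, so z = z₀ + w.
Then 7 − z = 7 − (z₀ + w) = (7 − z₀) − w = 10 − w.
f(z) = 1/(10 − w)^2 = (1/(10)^2) · (1 − w/(10))^{−2}.
By the binomial series (1−u)^{−2} = Σ_{n≥0} C(n+1, 1) u^n for |u|<1, with u = w/(10):
  c_n = C(n+1, 1) / (10)^(n+2).
  c_0 = 1/(10)^2 = 1/100.
  c_1 = 2/(10)^3 = 1/500.
The series is valid for |w/d| < 1, i.e. |z − z₀| < |d|.
Radius of convergence: R = |7 − z₀| = |10| = 10 (distance from z₀ to the singularity z = 7).

c_0 = 1/100, c_1 = 1/500; R = 10.


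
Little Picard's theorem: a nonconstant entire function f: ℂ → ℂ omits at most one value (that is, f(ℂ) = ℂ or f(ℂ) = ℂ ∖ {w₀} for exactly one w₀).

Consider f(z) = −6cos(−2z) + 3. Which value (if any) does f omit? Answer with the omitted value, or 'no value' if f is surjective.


Little Picard bounds the complement of f(ℂ) to at most one point.
cos is entire and surjective onto ℂ: for every w ∈ ℂ, cos(ζ) = w has a solution ζ ∈ ℂ (e.g., via the complex inverse arccos). With ζ = −2z this gives z = ζ/(-2). Then -6·cos(−2z) takes every value in -6·ℂ = ℂ, and adding 3 is a bijection of ℂ. So f is surjective and omits no value. (Note: only on the real line is cos bounded by [−1, 1].)

Omitted value: no value.


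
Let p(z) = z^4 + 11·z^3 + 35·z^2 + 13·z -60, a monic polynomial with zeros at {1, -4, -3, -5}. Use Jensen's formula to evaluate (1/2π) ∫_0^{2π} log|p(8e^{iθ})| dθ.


Zeros: -5, -4, -3, 1; r = 8.
Inside |z| < r: -5, -4, -3, 1. Outside (|z| ≥ r): ∅.
p(0) = -60, so log|p(0)| = log(60) = 4.0943.
Apply Jensen: I(r) = log|p(0)| + Σ_k log(r/|z_k|), summed over zeros inside |z| < r.
  log(r/|z_k|) for z_k = 1: log(8/1) = 2.0794
  log(r/|z_k|) for z_k = -4: log(8/4) = 0.6931
  log(r/|z_k|) for z_k = -3: log(8/3) = 0.9808
  log(r/|z_k|) for z_k = -5: log(8/5) = 0.4700
Sum over inside zeros: 4.2234.
I(r) = log|p(0)| + (inside sum) = 4.0943 + 4.2234 = 8.3178.
Closed form (all zeros inside, monic): I(r) = n·log(r) = 4·log(8) = 8.3178. ✓

I(r) ≈ 8.3178.


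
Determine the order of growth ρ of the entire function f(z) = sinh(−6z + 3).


sinh(w) is a linear combination of e^{iw} and e^{−iw} (or e^w, e^{−w} in the hyperbolic case), so |sinh(w)| ≤ e^{|w|}. With w = −6z + 3, |w| ≤ 6|z| + 3 = 6r + 3 on |z| = r, giving M(r) ≤ e^{6r + 3}, so ρ ≤ 1. On a suitable ray (z = it for sin/cos; z = t for sinh/cosh, t real → ∞), |sinh(−6z + 3)| grows like e^{6|t|}/2, so ρ ≥ 1. Hence ρ = 1.
Therefore ρ = 1.

Order ρ = 1.


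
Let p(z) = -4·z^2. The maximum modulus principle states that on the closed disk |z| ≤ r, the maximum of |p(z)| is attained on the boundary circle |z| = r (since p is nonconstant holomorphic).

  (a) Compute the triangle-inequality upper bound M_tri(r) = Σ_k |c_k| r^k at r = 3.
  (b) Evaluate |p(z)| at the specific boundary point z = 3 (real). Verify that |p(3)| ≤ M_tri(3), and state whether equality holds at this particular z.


Coefficients: c_0 = 0, c_1 = 0, c_2 = -4. Radius r = 3.
Part (a). Triangle bound: M_tri(r) = Σ_k |c_k| r^k
  = |0|·3^0 + |0|·3^1 + |-4|·3^2
  = 0 + 0 + 36 = 36.
This bounds M(r) := max_{|z|=r} |p(z)| from above; equality holds iff all terms c_k z^k can be made to align in phase at a single z on |z|=r.
Part (b). At z = 3 (real, on the circle |z| = r):
  p(3) = (0)·3^0 + (0)·3^1 + (-4)·3^2 = -36.
  |p(3)| = 36.
Since all nonzero coefficients share the same sign, |p(3)| = 36 = M_tri(3); the triangle bound is attained at z = 3, so in fact M(r) = 36.

M_tri(3) = 36; |p(3)| = 36; equality at z=3: yes.


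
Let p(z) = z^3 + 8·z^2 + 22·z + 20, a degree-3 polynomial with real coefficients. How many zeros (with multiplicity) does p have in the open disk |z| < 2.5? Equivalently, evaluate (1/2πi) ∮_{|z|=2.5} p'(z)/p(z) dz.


The zeros of p are: (-3 + 1i), (-3 - 1i), -2.
Their magnitudes are: 3.162, 3.162, 2.
Zeros with |z| < R = 2.5: -2.
Count = 1.
By the argument principle, (1/2πi) ∮_{|z|=R} p'(z)/p(z) dz equals exactly this count.

Number of zeros inside |z| < 2.5: 1.


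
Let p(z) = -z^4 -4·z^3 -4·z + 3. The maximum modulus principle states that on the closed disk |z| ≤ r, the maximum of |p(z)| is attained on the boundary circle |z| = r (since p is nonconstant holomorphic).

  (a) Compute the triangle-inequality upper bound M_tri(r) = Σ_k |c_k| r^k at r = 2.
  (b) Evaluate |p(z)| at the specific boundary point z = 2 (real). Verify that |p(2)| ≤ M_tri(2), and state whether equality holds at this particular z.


Coefficients: c_0 = 3, c_1 = -4, c_2 = 0, c_3 = -4, c_4 = -1. Radius r = 2.
Part (a). Triangle bound: M_tri(r) = Σ_k |c_k| r^k
  = |3|·2^0 + |-4|·2^1 + |0|·2^2 + |-4|·2^3 + |-1|·2^4
  = 3 + 8 + 0 + 32 + 16 = 59.
This bounds M(r) := max_{|z|=r} |p(z)| from above; equality holds iff all terms c_k z^k can be made to align in phase at a single z on |z|=r.
Part (b). At z = 2 (real, on the circle |z| = r):
  p(2) = (3)·2^0 + (-4)·2^1 + (0)·2^2 + (-4)·2^3 + (-1)·2^4 = -53.
  |p(2)| = 53.
Check: |p(2)| = 53 ≤ 59 = M_tri(2). ✓ Equality does not hold at z = 2 (the coefficients have mixed signs, so the terms do not all align in phase there).

M_tri(2) = 59; |p(2)| = 53; equality at z=2: no.


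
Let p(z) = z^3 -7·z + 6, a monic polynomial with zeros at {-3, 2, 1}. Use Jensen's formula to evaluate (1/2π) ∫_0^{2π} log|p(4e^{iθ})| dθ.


Zeros: -3, 1, 2; r = 4.
Inside |z| < r: -3, 1, 2. Outside (|z| ≥ r): ∅.
p(0) = 6, so log|p(0)| = log(6) = 1.7918.
Apply Jensen: I(r) = log|p(0)| + Σ_k log(r/|z_k|), summed over zeros inside |z| < r.
  log(r/|z_k|) for z_k = -3: log(4/3) = 0.2877
  log(r/|z_k|) for z_k = 2: log(4/2) = 0.6931
  log(r/|z_k|) for z_k = 1: log(4/1) = 1.3863
Sum over inside zeros: 2.3671.
I(r) = log|p(0)| + (inside sum) = 1.7918 + 2.3671 = 4.1589.
Closed form (all zeros inside, monic): I(r) = n·log(r) = 3·log(4) = 4.1589. ✓

I(r) ≈ 4.1589.


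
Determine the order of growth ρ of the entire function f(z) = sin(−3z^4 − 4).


Write sin(w) = (e^{iw} ± e^{−iw})/(2 or 2i), so |sin(w)| ≤ e^{|w|}. With w = −3z^4 − 4, |w| ≤ 3r^4 + 4 on |z|=r, giving M(r) ≤ e^{3r^4 + 4} and ρ ≤ 4. For the lower bound, choose z on |z|=r with -3z^4 purely imaginary of modulus 3r^4; then |sin(−3z^4 − 4)| grows like e^{3r^4}/2, so ρ ≥ 4. Hence ρ = 4.
Therefore ρ = 4.

Order ρ = 4.


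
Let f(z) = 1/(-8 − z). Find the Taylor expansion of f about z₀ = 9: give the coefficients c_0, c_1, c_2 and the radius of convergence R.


Let w = z − z₀, so z = z₀ + w.
Then -8 − z = -8 − (z₀ + w) = (-8 − z₀) − w = -17 − w.
f(z) = 1/(-17 − w) = (1/(-17)) · 1/(1 − w/(-17)) = Σ_{n≥0} w^n / (-17)^(n+1).
So c_n = 1/(-17)^(n+1):
  c_0 = 1/(-17)^1 = -1/17.
  c_1 = 1/(-17)^2 = 1/289.
  c_2 = 1/(-17)^3 = -1/4913.
The series is valid for |w/d| < 1, i.e. |z − z₀| < |d|.
Radius of convergence: R = |-8 − z₀| = |-17| = 17 (distance from z₀ to the singularity z = -8).

c_0 = -1/17, c_1 = 1/289, c_2 = -1/4913; R = 17.


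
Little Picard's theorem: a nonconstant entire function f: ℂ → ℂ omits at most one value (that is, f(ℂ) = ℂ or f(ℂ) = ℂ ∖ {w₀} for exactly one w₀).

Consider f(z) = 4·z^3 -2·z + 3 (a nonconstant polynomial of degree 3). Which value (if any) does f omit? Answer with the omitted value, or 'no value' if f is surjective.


Little Picard bounds the complement of f(ℂ) to at most one point.
For every w ∈ ℂ, the equation p(z) − w = 0 is a nonconstant polynomial in z and hence has at least one root by the fundamental theorem of algebra. So p is surjective onto ℂ, omitting no value.

Omitted value: no value.


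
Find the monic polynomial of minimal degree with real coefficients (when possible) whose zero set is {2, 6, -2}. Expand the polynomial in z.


The polynomial is p(z) = ∏_{α ∈ S} (z − α), where S = {2, 6, -2}.
Expanding the product yields: p(z) = z^3 -6·z^2 -4·z + 24.
The resulting polynomial has degree 3 and real coefficients as required.

p(z) = z^3 -6·z^2 -4·z + 24.


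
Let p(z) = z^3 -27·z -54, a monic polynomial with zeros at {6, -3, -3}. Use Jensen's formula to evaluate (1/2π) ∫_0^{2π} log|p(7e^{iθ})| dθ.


Zeros: -3, -3, 6; r = 7.
Inside |z| < r: -3, -3, 6. Outside (|z| ≥ r): ∅.
p(0) = -54, so log|p(0)| = log(54) = 3.9890.
Apply Jensen: I(r) = log|p(0)| + Σ_k log(r/|z_k|), summed over zeros inside |z| < r.
  log(r/|z_k|) for z_k = 6: log(7/6) = 0.1542
  log(r/|z_k|) for z_k = -3: log(7/3) = 0.8473
  log(r/|z_k|) for z_k = -3: log(7/3) = 0.8473
Sum over inside zeros: 1.8487.
I(r) = log|p(0)| + (inside sum) = 3.9890 + 1.8487 = 5.8377.
Closed form (all zeros inside, monic): I(r) = n·log(r) = 3·log(7) = 5.8377. ✓

I(r) ≈ 5.8377.


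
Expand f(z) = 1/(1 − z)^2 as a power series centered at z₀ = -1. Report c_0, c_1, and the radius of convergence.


Let w = z − z₀, so z = z₀ + w.
Then 1 − z = 1 − (z₀ + w) = (1 − z₀) − w = 2 − w.
f(z) = 1/(2 − w)^2 = (1/(2)^2) · (1 − w/(2))^{−2}.
By the binomial series (1−u)^{−2} = Σ_{n≥0} C(n+1, 1) u^n for |u|<1, with u = w/(2):
  c_n = C(n+1, 1) / (2)^(n+2).
  c_0 = 1/(2)^2 = 1/4.
  c_1 = 2/(2)^3 = 1/4.
The series is valid for |w/d| < 1, i.e. |z − z₀| < |d|.
Radius of convergence: R = |1 − z₀| = |2| = 2 (distance from z₀ to the singularity z = 1).

c_0 = 1/4, c_1 = 1/4; R = 2.


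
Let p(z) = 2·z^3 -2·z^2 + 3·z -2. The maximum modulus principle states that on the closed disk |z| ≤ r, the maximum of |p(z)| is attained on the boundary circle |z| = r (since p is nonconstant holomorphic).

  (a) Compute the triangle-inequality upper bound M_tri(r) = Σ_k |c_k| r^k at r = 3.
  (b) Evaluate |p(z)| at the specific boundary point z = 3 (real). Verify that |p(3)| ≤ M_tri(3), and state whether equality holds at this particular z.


Coefficients: c_0 = -2, c_1 = 3, c_2 = -2, c_3 = 2. Radius r = 3.
Part (a). Triangle bound: M_tri(r) = Σ_k |c_k| r^k
  = |-2|·3^0 + |3|·3^1 + |-2|·3^2 + |2|·3^3
  = 2 + 9 + 18 + 54 = 83.
This bounds M(r) := max_{|z|=r} |p(z)| from above; equality holds iff all terms c_k z^k can be made to align in phase at a single z on |z|=r.
Part (b). At z = 3 (real, on the circle |z| = r):
  p(3) = (-2)·3^0 + (3)·3^1 + (-2)·3^2 + (2)·3^3 = 43.
  |p(3)| = 43.
Check: |p(3)| = 43 ≤ 83 = M_tri(3). ✓ Equality does not hold at z = 3 (the coefficients have mixed signs, so the terms do not all align in phase there).

M_tri(3) = 83; |p(3)| = 43; equality at z=3: no.


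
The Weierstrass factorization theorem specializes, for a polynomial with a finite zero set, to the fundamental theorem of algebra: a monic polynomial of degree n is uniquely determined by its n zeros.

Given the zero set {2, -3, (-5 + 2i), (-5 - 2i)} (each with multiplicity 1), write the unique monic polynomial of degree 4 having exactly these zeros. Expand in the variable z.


The polynomial is p(z) = ∏_{α ∈ S} (z − α), where S = {2, -3, (-5 + 2i), (-5 - 2i)}.
Expanding the product yields: p(z) = z^4 + 11·z^3 + 33·z^2 -31·z -174.
Note conjugate pairs combine to real quadratics: (z − (-5+2i))(z − (-5−2i)) = z² + 10z + 29.
The resulting polynomial has degree 4 and real coefficients as required.

p(z) = z^4 + 11·z^3 + 33·z^2 -31·z -174.


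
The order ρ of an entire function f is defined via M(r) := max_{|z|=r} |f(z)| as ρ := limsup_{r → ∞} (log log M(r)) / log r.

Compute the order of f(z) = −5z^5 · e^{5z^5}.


M(r) = max_{|z|=r} |-5|·|z|^5·|e^{5z^5}| = 5·r^5 · e^{5r^5} (the factors attain their maxima compatibly on |z|=r). Then log M(r) = log 5 + 5·log r + 5r^5, dominated by the last term, so log log M(r) ~ 5·log r. The polynomial factor -5z^5 contributes only a log r term and does not affect the order. ρ = 5.
Therefore ρ = 5.

Order ρ = 5.


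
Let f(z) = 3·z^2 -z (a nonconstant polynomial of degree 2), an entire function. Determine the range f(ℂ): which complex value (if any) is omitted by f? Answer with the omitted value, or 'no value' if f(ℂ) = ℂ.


Little Picard bounds the complement of f(ℂ) to at most one point.
For every w ∈ ℂ, the equation p(z) − w = 0 is a nonconstant polynomial in z and hence has at least one root by the fundamental theorem of algebra. So p is surjective onto ℂ, omitting no value.

Omitted value: no value.


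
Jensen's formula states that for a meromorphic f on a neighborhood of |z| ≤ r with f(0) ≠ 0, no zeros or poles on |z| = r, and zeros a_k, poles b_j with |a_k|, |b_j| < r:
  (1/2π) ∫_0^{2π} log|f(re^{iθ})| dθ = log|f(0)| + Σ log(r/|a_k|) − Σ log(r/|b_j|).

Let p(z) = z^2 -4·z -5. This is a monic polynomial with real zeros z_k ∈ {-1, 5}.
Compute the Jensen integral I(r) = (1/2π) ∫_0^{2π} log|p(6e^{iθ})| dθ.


Zeros: -1, 5; r = 6.
Inside |z| < r: -1, 5. Outside (|z| ≥ r): ∅.
p(0) = -5, so log|p(0)| = log(5) = 1.6094.
Apply Jensen: I(r) = log|p(0)| + Σ_k log(r/|z_k|), summed over zeros inside |z| < r.
  log(r/|z_k|) for z_k = -1: log(6/1) = 1.7918
  log(r/|z_k|) for z_k = 5: log(6/5) = 0.1823
Sum over inside zeros: 1.9741.
I(r) = log|p(0)| + (inside sum) = 1.6094 + 1.9741 = 3.5835.
Closed form (all zeros inside, monic): I(r) = n·log(r) = 2·log(6) = 3.5835. ✓

I(r) ≈ 3.5835.


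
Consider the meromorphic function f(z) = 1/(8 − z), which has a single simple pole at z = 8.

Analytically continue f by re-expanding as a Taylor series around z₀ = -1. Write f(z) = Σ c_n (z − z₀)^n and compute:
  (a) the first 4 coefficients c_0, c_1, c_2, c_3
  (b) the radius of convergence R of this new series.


Let w = z − z₀, so z = z₀ + w.
Then 8 − z = 8 − (z₀ + w) = (8 − z₀) − w = 9 − w.
f(z) = 1/(9 − w) = (1/(9)) · 1/(1 − w/(9)) = Σ_{n≥0} w^n / (9)^(n+1).
So c_n = 1/(9)^(n+1):
  c_0 = 1/(9)^1 = 1/9.
  c_1 = 1/(9)^2 = 1/81.
  c_2 = 1/(9)^3 = 1/729.
  c_3 = 1/(9)^4 = 1/6561.
The series is valid for |w/d| < 1, i.e. |z − z₀| < |d|.
Radius of convergence: R = |8 − z₀| = |9| = 9 (distance from z₀ to the singularity z = 8).

c_0 = 1/9, c_1 = 1/81, c_2 = 1/729, c_3 = 1/6561; R = 9.


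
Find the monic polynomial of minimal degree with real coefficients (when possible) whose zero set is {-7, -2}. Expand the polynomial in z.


The polynomial is p(z) = ∏_{α ∈ S} (z − α), where S = {-7, -2}.
Expanding the product yields: p(z) = z^2 + 9·z + 14.
The resulting polynomial has degree 2 and real coefficients as required.

p(z) = z^2 + 9·z + 14.


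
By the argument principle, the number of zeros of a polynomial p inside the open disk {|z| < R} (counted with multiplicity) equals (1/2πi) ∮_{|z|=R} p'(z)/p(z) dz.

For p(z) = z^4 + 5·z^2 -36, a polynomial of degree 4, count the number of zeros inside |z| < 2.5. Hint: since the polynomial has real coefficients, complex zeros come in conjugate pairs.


The zeros of p are: 2, -2, (0 + 3i), (0 - 3i).
Their magnitudes are: 2, 2, 3, 3.
Zeros with |z| < R = 2.5: 2, -2.
Count = 2.
By the argument principle, (1/2πi) ∮_{|z|=R} p'(z)/p(z) dz equals exactly this count.

Number of zeros inside |z| < 2.5: 2.


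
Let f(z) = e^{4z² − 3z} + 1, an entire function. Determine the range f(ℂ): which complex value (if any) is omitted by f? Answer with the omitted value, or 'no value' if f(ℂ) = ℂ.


Little Picard bounds the complement of f(ℂ) to at most one point.
The exponent g(z) = 4z² − 3z is a nonconstant polynomial, hence surjective onto ℂ. So e^{g(z)} takes every value in {e^w : w ∈ ℂ} = ℂ ∖ {0}. Adding 1 shifts the range to ℂ ∖ {1}. f omits exactly 1.

Omitted value: 1.


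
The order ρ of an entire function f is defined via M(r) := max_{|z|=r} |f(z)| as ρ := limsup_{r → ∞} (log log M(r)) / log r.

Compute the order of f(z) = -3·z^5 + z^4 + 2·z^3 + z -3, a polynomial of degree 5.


|f(z)| ≤ Σ|c_k|·r^k = O(r^5) as r → ∞. Polynomial growth is O(e^{r^ε}) for every ε > 0 (since r^5/e^{r^ε} → 0), so ρ ≤ ε for all ε > 0, i.e. ρ = 0. Every nonconstant polynomial has order 0.
Therefore ρ = 0.

Order ρ = 0.


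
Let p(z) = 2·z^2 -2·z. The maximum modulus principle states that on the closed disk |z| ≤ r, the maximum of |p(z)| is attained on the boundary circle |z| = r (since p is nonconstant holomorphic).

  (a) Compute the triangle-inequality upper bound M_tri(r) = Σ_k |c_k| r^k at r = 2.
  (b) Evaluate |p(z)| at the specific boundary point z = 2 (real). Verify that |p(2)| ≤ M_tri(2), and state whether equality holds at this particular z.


Coefficients: c_0 = 0, c_1 = -2, c_2 = 2. Radius r = 2.
Part (a). Triangle bound: M_tri(r) = Σ_k |c_k| r^k
  = |0|·2^0 + |-2|·2^1 + |2|·2^2
  = 0 + 4 + 8 = 12.
This bounds M(r) := max_{|z|=r} |p(z)| from above; equality holds iff all terms c_k z^k can be made to align in phase at a single z on |z|=r.
Part (b). At z = 2 (real, on the circle |z| = r):
  p(2) = (0)·2^0 + (-2)·2^1 + (2)·2^2 = 4.
  |p(2)| = 4.
Check: |p(2)| = 4 ≤ 12 = M_tri(2). ✓ Equality does not hold at z = 2 (the coefficients have mixed signs, so the terms do not all align in phase there).

M_tri(2) = 12; |p(2)| = 4; equality at z=2: no.


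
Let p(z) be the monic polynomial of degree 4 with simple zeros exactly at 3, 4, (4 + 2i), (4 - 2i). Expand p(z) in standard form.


The polynomial is p(z) = ∏_{α ∈ S} (z − α), where S = {3, 4, (4 + 2i), (4 - 2i)}.
Expanding the product yields: p(z) = z^4 -15·z^3 + 88·z^2 -236·z + 240.
Note conjugate pairs combine to real quadratics: (z − (4+2i))(z − (4−2i)) = z² − 8z + 20.
The resulting polynomial has degree 4 and real coefficients as required.

p(z) = z^4 -15·z^3 + 88·z^2 -236·z + 240.


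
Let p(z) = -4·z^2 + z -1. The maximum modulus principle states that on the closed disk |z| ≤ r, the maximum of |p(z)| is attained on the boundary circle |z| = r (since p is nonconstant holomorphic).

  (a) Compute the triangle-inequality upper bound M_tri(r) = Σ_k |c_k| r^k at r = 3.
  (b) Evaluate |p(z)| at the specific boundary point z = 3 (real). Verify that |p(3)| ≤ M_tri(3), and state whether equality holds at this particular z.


Coefficients: c_0 = -1, c_1 = 1, c_2 = -4. Radius r = 3.
Part (a). Triangle bound: M_tri(r) = Σ_k |c_k| r^k
  = |-1|·3^0 + |1|·3^1 + |-4|·3^2
  = 1 + 3 + 36 = 40.
This bounds M(r) := max_{|z|=r} |p(z)| from above; equality holds iff all terms c_k z^k can be made to align in phase at a single z on |z|=r.
Part (b). At z = 3 (real, on the circle |z| = r):
  p(3) = (-1)·3^0 + (1)·3^1 + (-4)·3^2 = -34.
  |p(3)| = 34.
Check: |p(3)| = 34 ≤ 40 = M_tri(3). ✓ Equality does not hold at z = 3 (the coefficients have mixed signs, so the terms do not all align in phase there).

M_tri(3) = 40; |p(3)| = 34; equality at z=3: no.


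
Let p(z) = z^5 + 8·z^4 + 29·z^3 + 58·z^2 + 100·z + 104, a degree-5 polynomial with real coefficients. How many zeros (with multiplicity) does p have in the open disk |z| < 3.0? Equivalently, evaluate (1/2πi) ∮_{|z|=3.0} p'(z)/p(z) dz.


The zeros of p are: (0 + 2i), (0 - 2i), -2, (-3 + 2i), (-3 - 2i).
Their magnitudes are: 2, 2, 2, 3.606, 3.606.
Zeros with |z| < R = 3.0: (0 + 2i), (0 - 2i), -2.
Count = 3.
By the argument principle, (1/2πi) ∮_{|z|=R} p'(z)/p(z) dz equals exactly this count.

Number of zeros inside |z| < 3.0: 3.


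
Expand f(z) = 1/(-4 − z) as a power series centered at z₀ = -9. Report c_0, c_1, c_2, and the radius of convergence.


Let w = z − z₀, so z = z₀ + w.
Then -4 − z = -4 − (z₀ + w) = (-4 − z₀) − w = 5 − w.
f(z) = 1/(5 − w) = (1/(5)) · 1/(1 − w/(5)) = Σ_{n≥0} w^n / (5)^(n+1).
So c_n = 1/(5)^(n+1):
  c_0 = 1/(5)^1 = 1/5.
  c_1 = 1/(5)^2 = 1/25.
  c_2 = 1/(5)^3 = 1/125.
The series is valid for |w/d| < 1, i.e. |z − z₀| < |d|.
Radius of convergence: R = |-4 − z₀| = |5| = 5 (distance from z₀ to the singularity z = -4).

c_0 = 1/5, c_1 = 1/25, c_2 = 1/125; R = 5.


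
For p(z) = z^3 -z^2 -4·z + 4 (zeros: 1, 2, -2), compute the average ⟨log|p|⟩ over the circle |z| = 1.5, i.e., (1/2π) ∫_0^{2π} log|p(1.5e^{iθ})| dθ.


Zeros: -2, 1, 2; r = 1.5.
Inside |z| < r: 1. Outside (|z| ≥ r): -2, 2.
p(0) = 4, so log|p(0)| = log(4) = 1.3863.
Apply Jensen: I(r) = log|p(0)| + Σ_k log(r/|z_k|), summed over zeros inside |z| < r.
  log(r/|z_k|) for z_k = 1: log(1.5/1) = 0.4055
  Outside zeros (-2, 2) contribute nothing to the Jensen sum.
Sum over inside zeros: 0.4055.
I(r) = log|p(0)| + (inside sum) = 1.3863 + 0.4055 = 1.7918.
Note: since some zeros are outside |z| ≤ r, the simplified n·log(r) form does NOT apply — only the inside zeros contribute.

I(r) ≈ 1.7918.


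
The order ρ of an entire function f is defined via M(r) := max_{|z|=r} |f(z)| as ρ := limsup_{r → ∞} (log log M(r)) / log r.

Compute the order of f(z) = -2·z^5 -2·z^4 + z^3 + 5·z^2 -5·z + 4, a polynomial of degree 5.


|f(z)| ≤ Σ|c_k|·r^k = O(r^5) as r → ∞. Polynomial growth is O(e^{r^ε}) for every ε > 0 (since r^5/e^{r^ε} → 0), so ρ ≤ ε for all ε > 0, i.e. ρ = 0. Every nonconstant polynomial has order 0.
Therefore ρ = 0.

Order ρ = 0.


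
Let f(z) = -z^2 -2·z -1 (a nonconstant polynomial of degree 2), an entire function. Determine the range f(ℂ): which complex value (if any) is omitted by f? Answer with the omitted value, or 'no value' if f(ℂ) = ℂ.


Little Picard bounds the complement of f(ℂ) to at most one point.
For every w ∈ ℂ, the equation p(z) − w = 0 is a nonconstant polynomial in z and hence has at least one root by the fundamental theorem of algebra. So p is surjective onto ℂ, omitting no value.

Omitted value: no value.


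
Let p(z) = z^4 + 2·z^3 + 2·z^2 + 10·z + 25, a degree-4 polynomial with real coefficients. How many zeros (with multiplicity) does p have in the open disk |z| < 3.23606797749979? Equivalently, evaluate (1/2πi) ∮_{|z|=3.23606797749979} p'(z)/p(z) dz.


The zeros of p are: (-2 + 1i), (-2 - 1i), (1 + 2i), (1 - 2i).
Their magnitudes are: 2.236, 2.236, 2.236, 2.236.
Zeros with |z| < R = 3.23606797749979: (-2 + 1i), (-2 - 1i), (1 + 2i), (1 - 2i).
Count = 4.
By the argument principle, (1/2πi) ∮_{|z|=R} p'(z)/p(z) dz equals exactly this count.

Number of zeros inside |z| < 3.23606797749979: 4.


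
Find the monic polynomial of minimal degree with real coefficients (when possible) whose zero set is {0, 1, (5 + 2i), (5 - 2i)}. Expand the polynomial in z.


The polynomial is p(z) = ∏_{α ∈ S} (z − α), where S = {0, 1, (5 + 2i), (5 - 2i)}.
Expanding the product yields: p(z) = z^4 -11·z^3 + 39·z^2 -29·z.
Note conjugate pairs combine to real quadratics: (z − (5+2i))(z − (5−2i)) = z² − 10z + 29.
The resulting polynomial has degree 4 and real coefficients as required.

p(z) = z^4 -11·z^3 + 39·z^2 -29·z.
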